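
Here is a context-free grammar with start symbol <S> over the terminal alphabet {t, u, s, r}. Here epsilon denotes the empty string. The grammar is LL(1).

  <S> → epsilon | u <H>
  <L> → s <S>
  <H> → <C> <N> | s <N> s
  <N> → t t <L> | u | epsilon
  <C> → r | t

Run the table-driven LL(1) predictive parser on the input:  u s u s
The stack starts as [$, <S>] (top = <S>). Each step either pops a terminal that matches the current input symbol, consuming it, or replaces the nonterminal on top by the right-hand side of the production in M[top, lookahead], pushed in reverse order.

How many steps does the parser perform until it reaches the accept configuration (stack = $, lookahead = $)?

     Stack      Input      Action
  1  $ <S>      u s u s $  expand <S> → u <H>
  2  $ <H> u    u s u s $  match u
  3  $ <H>      s u s $    expand <H> → s <N> s
  4  $ s <N> s  s u s $    match s
  5  $ s <N>    u s $      expand <N> → u
  6  $ s u      u s $      match u
  7  $ s        s $        match s
Accept reached after 7 steps.

7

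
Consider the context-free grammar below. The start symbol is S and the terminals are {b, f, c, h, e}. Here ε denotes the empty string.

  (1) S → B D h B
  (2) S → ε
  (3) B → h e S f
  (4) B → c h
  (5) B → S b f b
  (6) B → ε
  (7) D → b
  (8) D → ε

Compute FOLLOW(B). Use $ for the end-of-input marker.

FIRST(D): from D→b we get {b}; from D→ε we get {ε}. So FIRST(D) = {ε, b}.
FIRST(S): from S→B D h B we get {b, c, h}; from S→ε we get {ε}. So FIRST(S) = {ε, b, c, h}.
FIRST(B): from B→h e S f we get {h}; from B→c h we get {c}; from B→S b f b we get {b, c, h}; from B→ε we get {ε}. So FIRST(B) = {ε, b, c, h}.
FOLLOW(S) includes $ since S is the start symbol.
FOLLOW(S): in B→h e S f, S is followed by f with FIRST {f}; in B→S b f b, S is followed by b f b with FIRST {b}. Thus FOLLOW(S) = {$, b, f}.
FOLLOW(B): in S→B D h B (occurrence 1), B is followed by D h B with FIRST {b, h}; in S→B D h B (occurrence 2), the suffix after B is empty, so FOLLOW(B) ⊇ FOLLOW(S) = {$, b, f}. Thus FOLLOW(B) = {$, b, f, h}.
FOLLOW(D): in S→B D h B, D is followed by h B with FIRST {h}. Thus FOLLOW(D) = {h}.

{$, b, f, h}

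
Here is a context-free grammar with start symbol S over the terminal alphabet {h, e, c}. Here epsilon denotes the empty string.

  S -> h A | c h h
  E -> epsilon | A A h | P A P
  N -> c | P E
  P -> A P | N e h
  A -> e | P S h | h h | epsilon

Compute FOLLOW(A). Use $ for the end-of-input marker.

FIRST(S): from S->h A we get {h}; from S->c h h we get {c}. So FIRST(S) = {c, h}.
FIRST(E): from E->epsilon we get {epsilon}; from E->A A h we get {c, e, h}; from E->P A P we get {c, e, h}. So FIRST(E) = {epsilon, c, e, h}.
FIRST(N): from N->c we get {c}; from N->P E we get {c, e, h}. So FIRST(N) = {c, e, h}.
FIRST(P): from P->A P we get {c, e, h}; from P->N e h we get {c, e, h}. So FIRST(P) = {c, e, h}.
FIRST(A): from A->e we get {e}; from A->P S h we get {c, e, h}; from A->h h we get {h}; from A->epsilon we get {epsilon}. So FIRST(A) = {epsilon, c, e, h}.
FOLLOW(S) includes $ since S is the start symbol.
FOLLOW(S): in A->P S h, S is followed by h with FIRST {h}. Thus FOLLOW(S) = {$, h}.
FOLLOW(N): in P->N e h, N is followed by e h with FIRST {e}. Thus FOLLOW(N) = {e}.
FOLLOW(E): in N->P E, the suffix after E is empty, so FOLLOW(E) ⊇ FOLLOW(N) = {e}. Thus FOLLOW(E) = {e}.
FOLLOW(P): in E->P A P (occurrence 1), P is followed by A P with FIRST {c, e, h}; in E->P A P (occurrence 2), the suffix after P is empty, so FOLLOW(P) ⊇ FOLLOW(E) = {e}; in N->P E, P is followed by E with FIRST {epsilon, c, e, h}; in N->P E, the suffix after P is nullable, so FOLLOW(P) ⊇ FOLLOW(N) = {e}; in P->A P, the suffix after P is empty (adds nothing new); in A->P S h, P is followed by S h with FIRST {c, h}. Thus FOLLOW(P) = {c, e, h}.
FOLLOW(A): in S->h A, the suffix after A is empty, so FOLLOW(A) ⊇ FOLLOW(S) = {$, h}; in E->A A h (occurrence 1), A is followed by A h with FIRST {c, e, h}; in E->A A h (occurrence 2), A is followed by h with FIRST {h}; in E->P A P, A is followed by P with FIRST {c, e, h}; in P->A P, A is followed by P with FIRST {c, e, h}. Thus FOLLOW(A) = {$, c, e, h}.

{$, c, e, h}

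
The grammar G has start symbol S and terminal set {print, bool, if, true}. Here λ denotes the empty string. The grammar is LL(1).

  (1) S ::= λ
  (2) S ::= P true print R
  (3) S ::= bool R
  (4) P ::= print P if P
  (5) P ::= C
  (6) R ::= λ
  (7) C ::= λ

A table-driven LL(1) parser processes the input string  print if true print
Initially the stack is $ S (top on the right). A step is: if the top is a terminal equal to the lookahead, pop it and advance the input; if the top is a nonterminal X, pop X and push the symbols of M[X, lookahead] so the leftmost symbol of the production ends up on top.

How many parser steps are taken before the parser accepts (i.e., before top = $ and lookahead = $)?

11

      Stack                        Input                  Action
   1  $ S                          print if true print $  expand S ::= P true print R
   2  $ R print true P             print if true print $  expand P ::= print P if P
   3  $ R print true P if P print  print if true print $  match print
   4  $ R print true P if P        if true print $        expand P ::= C
   5  $ R print true P if C        if true print $        expand C ::= λ
   6  $ R print true P if          if true print $        match if
   7  $ R print true P             true print $           expand P ::= C
   8  $ R print true C             true print $           expand C ::= λ
   9  $ R print true               true print $           match true
  10  $ R print                    print $                match print
  11  $ R                          $                      expand R ::= λ
Accept reached after 11 steps.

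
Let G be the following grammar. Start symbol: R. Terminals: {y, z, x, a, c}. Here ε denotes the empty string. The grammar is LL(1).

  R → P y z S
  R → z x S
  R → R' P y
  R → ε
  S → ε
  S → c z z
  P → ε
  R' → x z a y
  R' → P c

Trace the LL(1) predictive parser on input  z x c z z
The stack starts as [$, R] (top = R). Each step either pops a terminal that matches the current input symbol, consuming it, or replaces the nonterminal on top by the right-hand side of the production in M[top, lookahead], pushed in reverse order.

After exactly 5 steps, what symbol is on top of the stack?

z

     Stack    Input        Action
  1  $ R      z x c z z $  expand R → z x S
  2  $ S x z  z x c z z $  match z
  3  $ S x    x c z z $    match x
  4  $ S      c z z $      expand S → c z z
  5  $ z z c  c z z $      match c
Stack after step 5: $ z z (top = z).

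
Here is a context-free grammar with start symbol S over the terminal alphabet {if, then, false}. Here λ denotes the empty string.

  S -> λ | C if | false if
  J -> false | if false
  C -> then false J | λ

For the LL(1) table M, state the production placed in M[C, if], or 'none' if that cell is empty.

C -> λ

FIRST(J) = {false, if}
FIRST(C) = {λ, then}
FIRST(S) = {λ, false, if, then}  (via C if)
FOLLOW(S) includes $ since S is the start symbol.
FOLLOW(C): in S->C if, C is followed by if with FIRST {if}. Thus FOLLOW(C) = {if}.
For C -> then false J: FIRST(then false J) = {then}, so it goes in M[C, t] for t ∈ {then}.
For C -> λ: FIRST(λ) = {λ}, so it goes in M[C, t] for t ∈ {}; since λ ∈ FIRST, also for every t ∈ FOLLOW(C) = {if}.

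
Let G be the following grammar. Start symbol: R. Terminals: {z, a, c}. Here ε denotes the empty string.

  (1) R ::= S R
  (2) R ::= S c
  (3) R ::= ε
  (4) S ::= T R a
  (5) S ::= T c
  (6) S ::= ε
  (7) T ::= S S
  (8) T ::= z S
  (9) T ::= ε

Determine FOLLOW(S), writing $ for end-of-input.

{$, a, c, z}

FIRST(R) = {ε, a, c, z}  (via S R, S c)
FIRST(S) = {ε, a, c, z}  (via T R a, T c)
FIRST(T) = {ε, a, c, z}  (via S S)
FOLLOW(R) includes $ since R is the start symbol.
FOLLOW(R): in R::=S R, the suffix after R is empty (adds nothing new); in S::=T R a, R is followed by a with FIRST {a}. Thus FOLLOW(R) = {$, a}.
FOLLOW(T): in S::=T R a, T is followed by R a with FIRST {a, c, z}; in S::=T c, T is followed by c with FIRST {c}. Thus FOLLOW(T) = {a, c, z}.
FOLLOW(S): in R::=S R, S is followed by R with FIRST {ε, a, c, z}; in R::=S R, the suffix after S is nullable, so FOLLOW(S) ⊇ FOLLOW(R) = {$, a}; in R::=S c, S is followed by c with FIRST {c}; in T::=S S (occurrence 1), S is followed by S with FIRST {ε, a, c, z}; in T::=S S (occurrence 1), the suffix after S is nullable, so FOLLOW(S) ⊇ FOLLOW(T) = {a, c, z}; in T::=S S (occurrence 2), the suffix after S is empty, so FOLLOW(S) ⊇ FOLLOW(T) = {a, c, z}; in T::=z S, the suffix after S is empty, so FOLLOW(S) ⊇ FOLLOW(T) = {a, c, z}. Thus FOLLOW(S) = {$, a, c, z}.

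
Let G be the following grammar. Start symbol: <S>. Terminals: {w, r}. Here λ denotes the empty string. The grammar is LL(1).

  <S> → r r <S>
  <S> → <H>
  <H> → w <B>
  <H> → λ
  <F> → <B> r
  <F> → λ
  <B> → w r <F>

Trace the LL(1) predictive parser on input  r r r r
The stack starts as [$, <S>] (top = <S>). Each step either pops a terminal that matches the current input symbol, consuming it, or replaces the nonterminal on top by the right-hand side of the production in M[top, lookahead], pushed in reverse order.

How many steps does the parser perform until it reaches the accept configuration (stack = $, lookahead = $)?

8

     Stack      Input      Action
  1  $ <S>      r r r r $  expand <S> → r r <S>
  2  $ <S> r r  r r r r $  match r
  3  $ <S> r    r r r $    match r
  4  $ <S>      r r $      expand <S> → r r <S>
  5  $ <S> r r  r r $      match r
  6  $ <S> r    r $        match r
  7  $ <S>      $          expand <S> → <H>
  8  $ <H>      $          expand <H> → λ
Accept reached after 8 steps.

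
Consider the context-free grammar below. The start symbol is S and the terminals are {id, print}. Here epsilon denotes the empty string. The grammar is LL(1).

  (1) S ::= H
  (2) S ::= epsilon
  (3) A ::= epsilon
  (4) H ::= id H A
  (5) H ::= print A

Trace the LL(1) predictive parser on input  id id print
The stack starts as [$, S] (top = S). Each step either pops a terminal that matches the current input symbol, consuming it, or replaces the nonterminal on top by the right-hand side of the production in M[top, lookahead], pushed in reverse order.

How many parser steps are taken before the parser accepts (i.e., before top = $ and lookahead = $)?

      Stack          Input          Action
   1  $ S            id id print $  expand S ::= H
   2  $ H            id id print $  expand H ::= id H A
   3  $ A H id       id id print $  match id
   4  $ A H          id print $     expand H ::= id H A
   5  $ A A H id     id print $     match id
   6  $ A A H        print $        expand H ::= print A
   7  $ A A A print  print $        match print
   8  $ A A A        $              expand A ::= epsilon
   9  $ A A          $              expand A ::= epsilon
  10  $ A            $              expand A ::= epsilon
Accept reached after 10 steps.

10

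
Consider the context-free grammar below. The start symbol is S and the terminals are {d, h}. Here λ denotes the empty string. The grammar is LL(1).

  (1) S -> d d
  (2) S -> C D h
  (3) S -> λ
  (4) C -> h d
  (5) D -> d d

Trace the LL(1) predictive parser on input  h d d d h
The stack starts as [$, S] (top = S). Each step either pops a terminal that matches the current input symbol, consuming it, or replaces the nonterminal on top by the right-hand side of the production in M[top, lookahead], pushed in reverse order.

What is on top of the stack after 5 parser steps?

d

step 1: stack=$ S  input=h d d d h $  — expand S -> C D h
step 2: stack=$ h D C  input=h d d d h $  — expand C -> h d
step 3: stack=$ h D d h  input=h d d d h $  — match h
step 4: stack=$ h D d  input=d d d h $  — match d
step 5: stack=$ h D  input=d d h $  — expand D -> d d
Stack after step 5: $ h d d (top = d).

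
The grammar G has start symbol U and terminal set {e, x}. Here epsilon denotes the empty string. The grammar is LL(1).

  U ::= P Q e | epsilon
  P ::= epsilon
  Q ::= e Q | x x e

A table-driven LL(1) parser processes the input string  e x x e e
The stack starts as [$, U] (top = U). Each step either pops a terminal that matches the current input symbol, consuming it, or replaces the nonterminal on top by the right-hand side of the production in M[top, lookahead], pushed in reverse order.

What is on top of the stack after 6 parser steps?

     Stack      Input        Action
  1  $ U        e x x e e $  expand U ::= P Q e
  2  $ e Q P    e x x e e $  expand P ::= epsilon
  3  $ e Q      e x x e e $  expand Q ::= e Q
  4  $ e Q e    e x x e e $  match e
  5  $ e Q      x x e e $    expand Q ::= x x e
  6  $ e e x x  x x e e $    match x
Stack after step 6: $ e e x (top = x).

x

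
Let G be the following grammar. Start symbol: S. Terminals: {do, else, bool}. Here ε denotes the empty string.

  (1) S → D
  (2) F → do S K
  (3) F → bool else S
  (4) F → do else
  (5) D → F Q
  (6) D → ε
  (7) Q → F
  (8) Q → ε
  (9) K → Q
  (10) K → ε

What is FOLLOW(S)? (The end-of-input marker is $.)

FIRST(F): from F→do S K we get {do}; from F→bool else S we get {bool}; from F→do else we get {do}. So FIRST(F) = {bool, do}.
FIRST(D): from D→F Q we get {bool, do}; from D→ε we get {ε}. So FIRST(D) = {ε, bool, do}.
FIRST(Q): from Q→F we get {bool, do}; from Q→ε we get {ε}. So FIRST(Q) = {ε, bool, do}.
FIRST(S): from S→D we get {ε, bool, do}. So FIRST(S) = {ε, bool, do}.
FIRST(K): from K→Q we get {ε, bool, do}; from K→ε we get {ε}. So FIRST(K) = {ε, bool, do}.
FOLLOW(S) includes $ since S is the start symbol.
FOLLOW(S): in F→do S K, S is followed by K with FIRST {ε, bool, do}; in F→do S K, the suffix after S is nullable, so FOLLOW(S) ⊇ FOLLOW(F) = {$, bool, do}; in F→bool else S, the suffix after S is empty, so FOLLOW(S) ⊇ FOLLOW(F) = {$, bool, do}. Thus FOLLOW(S) = {$, bool, do}.
FOLLOW(D): in S→D, the suffix after D is empty, so FOLLOW(D) ⊇ FOLLOW(S) = {$, bool, do}. Thus FOLLOW(D) = {$, bool, do}.
FOLLOW(F): in D→F Q, F is followed by Q with FIRST {ε, bool, do}; in D→F Q, the suffix after F is nullable, so FOLLOW(F) ⊇ FOLLOW(D) = {$, bool, do}; in Q→F, the suffix after F is empty, so FOLLOW(F) ⊇ FOLLOW(Q) = {$, bool, do}. Thus FOLLOW(F) = {$, bool, do}.
FOLLOW(K): in F→do S K, the suffix after K is empty, so FOLLOW(K) ⊇ FOLLOW(F) = {$, bool, do}. Thus FOLLOW(K) = {$, bool, do}.
FOLLOW(Q): in D→F Q, the suffix after Q is empty, so FOLLOW(Q) ⊇ FOLLOW(D) = {$, bool, do}; in K→Q, the suffix after Q is empty, so FOLLOW(Q) ⊇ FOLLOW(K) = {$, bool, do}. Thus FOLLOW(Q) = {$, bool, do}.

{$, bool, do}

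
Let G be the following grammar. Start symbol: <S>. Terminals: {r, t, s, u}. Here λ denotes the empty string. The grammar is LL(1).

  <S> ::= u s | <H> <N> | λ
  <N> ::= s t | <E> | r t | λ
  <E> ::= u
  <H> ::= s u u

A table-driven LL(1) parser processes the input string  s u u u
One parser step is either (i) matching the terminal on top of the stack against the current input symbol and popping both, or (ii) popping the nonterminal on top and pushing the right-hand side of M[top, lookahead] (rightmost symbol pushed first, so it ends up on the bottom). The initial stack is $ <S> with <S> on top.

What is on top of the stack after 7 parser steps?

u

     Stack        Input      Action
  1  $ <S>        s u u u $  expand <S> ::= <H> <N>
  2  $ <N> <H>    s u u u $  expand <H> ::= s u u
  3  $ <N> u u s  s u u u $  match s
  4  $ <N> u u    u u u $    match u
  5  $ <N> u      u u $      match u
  6  $ <N>        u $        expand <N> ::= <E>
  7  $ <E>        u $        expand <E> ::= u
Stack after step 7: $ u (top = u).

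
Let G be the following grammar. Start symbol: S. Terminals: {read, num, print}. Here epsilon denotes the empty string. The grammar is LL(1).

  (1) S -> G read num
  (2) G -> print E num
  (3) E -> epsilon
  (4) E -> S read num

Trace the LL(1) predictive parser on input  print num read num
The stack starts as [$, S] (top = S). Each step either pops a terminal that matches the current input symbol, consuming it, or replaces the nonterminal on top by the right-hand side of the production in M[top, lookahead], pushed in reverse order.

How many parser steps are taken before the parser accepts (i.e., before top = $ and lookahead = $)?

7

step 1: stack=$ S  input=print num read num $  — expand S -> G read num
step 2: stack=$ num read G  input=print num read num $  — expand G -> print E num
step 3: stack=$ num read num E print  input=print num read num $  — match print
step 4: stack=$ num read num E  input=num read num $  — expand E -> epsilon
step 5: stack=$ num read num  input=num read num $  — match num
step 6: stack=$ num read  input=read num $  — match read
step 7: stack=$ num  input=num $  — match num
Accept reached after 7 steps.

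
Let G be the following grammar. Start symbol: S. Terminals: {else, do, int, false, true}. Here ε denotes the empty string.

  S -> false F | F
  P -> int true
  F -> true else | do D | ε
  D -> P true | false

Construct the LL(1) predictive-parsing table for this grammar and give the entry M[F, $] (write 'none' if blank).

F -> ε

FIRST(P) = {int}
FIRST(F) = {ε, do, true}
FIRST(S) = {ε, do, false, true}  (via F)
FIRST(D) = {false, int}  (via P true)
FOLLOW(S) includes $ since S is the start symbol.
FOLLOW(S): S appears on no right-hand side. Thus FOLLOW(S) = {$}.
FOLLOW(F): in S->false F, the suffix after F is empty, so FOLLOW(F) ⊇ FOLLOW(S) = {$}; in S->F, the suffix after F is empty, so FOLLOW(F) ⊇ FOLLOW(S) = {$}. Thus FOLLOW(F) = {$}.
For F -> true else: FIRST(true else) = {true}, so it goes in M[F, t] for t ∈ {true}.
For F -> do D: FIRST(do D) = {do}, so it goes in M[F, t] for t ∈ {do}.
For F -> ε: FIRST(ε) = {ε}, so it goes in M[F, t] for t ∈ {}; since ε ∈ FIRST, also for every t ∈ FOLLOW(F) = {$}.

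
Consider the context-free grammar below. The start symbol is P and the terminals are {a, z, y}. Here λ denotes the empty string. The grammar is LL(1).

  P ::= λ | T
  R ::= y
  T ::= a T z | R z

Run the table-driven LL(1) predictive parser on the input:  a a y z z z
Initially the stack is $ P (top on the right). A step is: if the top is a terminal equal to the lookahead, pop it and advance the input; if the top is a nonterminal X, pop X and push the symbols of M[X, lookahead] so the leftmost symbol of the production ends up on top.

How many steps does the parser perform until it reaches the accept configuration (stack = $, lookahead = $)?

11

      Stack      Input          Action
   1  $ P        a a y z z z $  expand P ::= T
   2  $ T        a a y z z z $  expand T ::= a T z
   3  $ z T a    a a y z z z $  match a
   4  $ z T      a y z z z $    expand T ::= a T z
   5  $ z z T a  a y z z z $    match a
   6  $ z z T    y z z z $      expand T ::= R z
   7  $ z z z R  y z z z $      expand R ::= y
   8  $ z z z y  y z z z $      match y
   9  $ z z z    z z z $        match z
  10  $ z z      z z $          match z
  11  $ z        z $            match z
Accept reached after 11 steps.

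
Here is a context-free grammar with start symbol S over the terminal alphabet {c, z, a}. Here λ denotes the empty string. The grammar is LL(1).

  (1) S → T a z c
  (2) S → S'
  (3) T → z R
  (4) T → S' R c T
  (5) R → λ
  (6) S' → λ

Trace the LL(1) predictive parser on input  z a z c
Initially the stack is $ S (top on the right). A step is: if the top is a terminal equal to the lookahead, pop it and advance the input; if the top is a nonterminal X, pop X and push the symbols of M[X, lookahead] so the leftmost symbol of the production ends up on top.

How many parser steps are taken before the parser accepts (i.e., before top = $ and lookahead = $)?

     Stack        Input      Action
  1  $ S          z a z c $  expand S → T a z c
  2  $ c z a T    z a z c $  expand T → z R
  3  $ c z a R z  z a z c $  match z
  4  $ c z a R    a z c $    expand R → λ
  5  $ c z a      a z c $    match a
  6  $ c z        z c $      match z
  7  $ c          c $        match c
Accept reached after 7 steps.

7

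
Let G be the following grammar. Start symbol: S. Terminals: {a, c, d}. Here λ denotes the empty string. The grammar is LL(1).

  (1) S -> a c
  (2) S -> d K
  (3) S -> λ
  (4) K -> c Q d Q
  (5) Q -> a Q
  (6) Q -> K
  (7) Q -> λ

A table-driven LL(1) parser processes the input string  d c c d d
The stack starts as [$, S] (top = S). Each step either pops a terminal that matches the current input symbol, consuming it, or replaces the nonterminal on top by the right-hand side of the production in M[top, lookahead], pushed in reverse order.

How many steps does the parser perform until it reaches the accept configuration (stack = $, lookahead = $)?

step 1: stack=$ S  input=d c c d d $  — expand S -> d K
step 2: stack=$ K d  input=d c c d d $  — match d
step 3: stack=$ K  input=c c d d $  — expand K -> c Q d Q
step 4: stack=$ Q d Q c  input=c c d d $  — match c
step 5: stack=$ Q d Q  input=c d d $  — expand Q -> K
step 6: stack=$ Q d K  input=c d d $  — expand K -> c Q d Q
step 7: stack=$ Q d Q d Q c  input=c d d $  — match c
step 8: stack=$ Q d Q d Q  input=d d $  — expand Q -> λ
step 9: stack=$ Q d Q d  input=d d $  — match d
step 10: stack=$ Q d Q  input=d $  — expand Q -> λ
step 11: stack=$ Q d  input=d $  — match d
step 12: stack=$ Q  input=$  — expand Q -> λ
Accept reached after 12 steps.

12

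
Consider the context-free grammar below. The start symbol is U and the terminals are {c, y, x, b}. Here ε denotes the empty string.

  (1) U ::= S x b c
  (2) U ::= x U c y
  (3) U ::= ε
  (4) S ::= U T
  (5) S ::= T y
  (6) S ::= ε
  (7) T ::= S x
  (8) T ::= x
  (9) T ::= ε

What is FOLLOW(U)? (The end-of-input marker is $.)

FIRST(U): from U::=S x b c we get {x, y}; from U::=x U c y we get {x}; from U::=ε we get {ε}. So FIRST(U) = {ε, x, y}.
FIRST(S): from S::=U T we get {ε, x, y}; from S::=T y we get {x, y}; from S::=ε we get {ε}. So FIRST(S) = {ε, x, y}.
FIRST(T): from T::=S x we get {x, y}; from T::=x we get {x}; from T::=ε we get {ε}. So FIRST(T) = {ε, x, y}.
FOLLOW(U) includes $ since U is the start symbol.
FOLLOW(S): in U::=S x b c, S is followed by x b c with FIRST {x}; in T::=S x, S is followed by x with FIRST {x}. Thus FOLLOW(S) = {x}.
FOLLOW(U): in U::=x U c y, U is followed by c y with FIRST {c}; in S::=U T, U is followed by T with FIRST {ε, x, y}; in S::=U T, the suffix after U is nullable, so FOLLOW(U) ⊇ FOLLOW(S) = {x}. Thus FOLLOW(U) = {$, c, x, y}.
FOLLOW(T): in S::=U T, the suffix after T is empty, so FOLLOW(T) ⊇ FOLLOW(S) = {x}; in S::=T y, T is followed by y with FIRST {y}. Thus FOLLOW(T) = {x, y}.

{$, c, x, y}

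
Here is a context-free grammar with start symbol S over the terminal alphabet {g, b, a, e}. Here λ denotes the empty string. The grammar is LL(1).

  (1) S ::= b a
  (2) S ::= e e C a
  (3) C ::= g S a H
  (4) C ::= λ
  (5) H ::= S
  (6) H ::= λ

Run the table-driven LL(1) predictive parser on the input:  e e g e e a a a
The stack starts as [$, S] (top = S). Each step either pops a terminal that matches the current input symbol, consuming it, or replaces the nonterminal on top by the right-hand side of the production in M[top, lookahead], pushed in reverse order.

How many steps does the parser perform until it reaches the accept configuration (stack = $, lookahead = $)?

13

      Stack            Input              Action
   1  $ S              e e g e e a a a $  expand S ::= e e C a
   2  $ a C e e        e e g e e a a a $  match e
   3  $ a C e          e g e e a a a $    match e
   4  $ a C            g e e a a a $      expand C ::= g S a H
   5  $ a H a S g      g e e a a a $      match g
   6  $ a H a S        e e a a a $        expand S ::= e e C a
   7  $ a H a a C e e  e e a a a $        match e
   8  $ a H a a C e    e a a a $          match e
   9  $ a H a a C      a a a $            expand C ::= λ
  10  $ a H a a        a a a $            match a
  11  $ a H a          a a $              match a
  12  $ a H            a $                expand H ::= λ
  13  $ a              a $                match a
Accept reached after 13 steps.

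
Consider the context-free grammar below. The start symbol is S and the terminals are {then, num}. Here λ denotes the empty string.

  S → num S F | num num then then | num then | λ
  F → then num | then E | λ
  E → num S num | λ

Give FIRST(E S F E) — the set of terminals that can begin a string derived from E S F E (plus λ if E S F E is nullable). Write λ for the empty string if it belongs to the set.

FIRST(S) = {λ, num}
FIRST(F) = {λ, then}
FIRST(E) = {λ, num}
FIRST(E S F E): take FIRST of each symbol in turn, carrying on past any symbol whose FIRST contains λ; result {λ, num, then}.

{λ, num, then}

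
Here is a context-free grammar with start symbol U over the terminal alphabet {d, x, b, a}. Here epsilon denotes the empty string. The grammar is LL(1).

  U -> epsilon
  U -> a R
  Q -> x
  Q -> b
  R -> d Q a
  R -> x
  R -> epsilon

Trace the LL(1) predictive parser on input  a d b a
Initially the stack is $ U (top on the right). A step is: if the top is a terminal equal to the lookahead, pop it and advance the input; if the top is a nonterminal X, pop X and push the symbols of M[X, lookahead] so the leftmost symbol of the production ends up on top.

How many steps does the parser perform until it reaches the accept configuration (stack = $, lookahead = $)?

7

step 1: stack=$ U  input=a d b a $  — expand U -> a R
step 2: stack=$ R a  input=a d b a $  — match a
step 3: stack=$ R  input=d b a $  — expand R -> d Q a
step 4: stack=$ a Q d  input=d b a $  — match d
step 5: stack=$ a Q  input=b a $  — expand Q -> b
step 6: stack=$ a b  input=b a $  — match b
step 7: stack=$ a  input=a $  — match a
Accept reached after 7 steps.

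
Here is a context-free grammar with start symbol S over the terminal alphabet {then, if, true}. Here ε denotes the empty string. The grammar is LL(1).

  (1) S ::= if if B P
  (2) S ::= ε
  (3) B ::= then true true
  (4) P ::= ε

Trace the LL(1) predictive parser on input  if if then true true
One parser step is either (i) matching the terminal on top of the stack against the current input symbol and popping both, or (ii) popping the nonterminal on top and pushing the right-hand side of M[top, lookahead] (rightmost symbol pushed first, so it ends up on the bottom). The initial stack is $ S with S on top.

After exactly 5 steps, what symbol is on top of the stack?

true

step 1: stack=$ S  input=if if then true true $  — expand S ::= if if B P
step 2: stack=$ P B if if  input=if if then true true $  — match if
step 3: stack=$ P B if  input=if then true true $  — match if
step 4: stack=$ P B  input=then true true $  — expand B ::= then true true
step 5: stack=$ P true true then  input=then true true $  — match then
Stack after step 5: $ P true true (top = true).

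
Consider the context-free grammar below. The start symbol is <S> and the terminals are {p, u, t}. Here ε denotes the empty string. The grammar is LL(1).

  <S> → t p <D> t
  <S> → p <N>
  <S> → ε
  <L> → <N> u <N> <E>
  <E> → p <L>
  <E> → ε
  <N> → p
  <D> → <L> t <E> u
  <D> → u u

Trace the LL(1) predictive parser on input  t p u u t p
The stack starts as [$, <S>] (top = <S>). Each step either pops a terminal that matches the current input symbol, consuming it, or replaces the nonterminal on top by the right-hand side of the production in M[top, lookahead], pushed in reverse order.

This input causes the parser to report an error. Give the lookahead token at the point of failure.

p

     Stack        Input          Action
  1  $ <S>        t p u u t p $  expand <S> → t p <D> t
  2  $ t <D> p t  t p u u t p $  match t
  3  $ t <D> p    p u u t p $    match p
  4  $ t <D>      u u t p $      expand <D> → u u
  5  $ t u u      u u t p $      match u
  6  $ t u        u t p $        match u
  7  $ t          t p $          match t
  8  $            p $            error: stack empty but input remains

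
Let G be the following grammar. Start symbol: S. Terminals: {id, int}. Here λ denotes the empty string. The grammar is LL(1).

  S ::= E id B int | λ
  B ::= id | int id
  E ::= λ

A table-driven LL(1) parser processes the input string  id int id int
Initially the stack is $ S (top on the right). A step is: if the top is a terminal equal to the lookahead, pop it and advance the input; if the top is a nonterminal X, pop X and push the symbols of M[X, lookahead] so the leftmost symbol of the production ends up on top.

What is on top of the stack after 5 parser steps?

step 1: stack=$ S  input=id int id int $  — expand S ::= E id B int
step 2: stack=$ int B id E  input=id int id int $  — expand E ::= λ
step 3: stack=$ int B id  input=id int id int $  — match id
step 4: stack=$ int B  input=int id int $  — expand B ::= int id
step 5: stack=$ int id int  input=int id int $  — match int
Stack after step 5: $ int id (top = id).

id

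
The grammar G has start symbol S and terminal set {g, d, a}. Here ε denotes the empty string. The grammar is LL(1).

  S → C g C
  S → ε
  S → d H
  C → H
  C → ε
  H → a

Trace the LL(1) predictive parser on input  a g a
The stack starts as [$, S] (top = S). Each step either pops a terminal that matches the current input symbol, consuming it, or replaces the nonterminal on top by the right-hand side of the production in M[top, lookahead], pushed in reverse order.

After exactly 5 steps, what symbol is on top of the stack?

step 1: stack=$ S  input=a g a $  — expand S → C g C
step 2: stack=$ C g C  input=a g a $  — expand C → H
step 3: stack=$ C g H  input=a g a $  — expand H → a
step 4: stack=$ C g a  input=a g a $  — match a
step 5: stack=$ C g  input=g a $  — match g
Stack after step 5: $ C (top = C).

C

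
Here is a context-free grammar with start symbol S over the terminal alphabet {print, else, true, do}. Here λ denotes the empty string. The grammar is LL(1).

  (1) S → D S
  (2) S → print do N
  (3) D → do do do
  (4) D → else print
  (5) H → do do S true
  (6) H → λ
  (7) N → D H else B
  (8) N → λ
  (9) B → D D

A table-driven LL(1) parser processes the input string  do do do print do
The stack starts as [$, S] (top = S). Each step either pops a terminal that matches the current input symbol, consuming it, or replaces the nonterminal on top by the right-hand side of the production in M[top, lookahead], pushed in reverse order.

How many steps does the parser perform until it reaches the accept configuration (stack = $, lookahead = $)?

9

     Stack         Input                Action
  1  $ S           do do do print do $  expand S → D S
  2  $ S D         do do do print do $  expand D → do do do
  3  $ S do do do  do do do print do $  match do
  4  $ S do do     do do print do $     match do
  5  $ S do        do print do $        match do
  6  $ S           print do $           expand S → print do N
  7  $ N do print  print do $           match print
  8  $ N do        do $                 match do
  9  $ N           $                    expand N → λ
Accept reached after 9 steps.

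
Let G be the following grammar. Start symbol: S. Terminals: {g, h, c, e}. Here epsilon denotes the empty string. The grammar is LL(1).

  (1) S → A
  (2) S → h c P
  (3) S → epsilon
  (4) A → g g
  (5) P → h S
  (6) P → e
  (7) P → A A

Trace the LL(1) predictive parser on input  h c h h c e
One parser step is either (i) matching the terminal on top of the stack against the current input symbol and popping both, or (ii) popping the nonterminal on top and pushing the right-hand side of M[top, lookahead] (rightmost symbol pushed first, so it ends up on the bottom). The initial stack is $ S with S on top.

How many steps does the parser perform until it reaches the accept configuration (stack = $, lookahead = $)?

step 1: stack=$ S  input=h c h h c e $  — expand S → h c P
step 2: stack=$ P c h  input=h c h h c e $  — match h
step 3: stack=$ P c  input=c h h c e $  — match c
step 4: stack=$ P  input=h h c e $  — expand P → h S
step 5: stack=$ S h  input=h h c e $  — match h
step 6: stack=$ S  input=h c e $  — expand S → h c P
step 7: stack=$ P c h  input=h c e $  — match h
step 8: stack=$ P c  input=c e $  — match c
step 9: stack=$ P  input=e $  — expand P → e
step 10: stack=$ e  input=e $  — match e
Accept reached after 10 steps.

10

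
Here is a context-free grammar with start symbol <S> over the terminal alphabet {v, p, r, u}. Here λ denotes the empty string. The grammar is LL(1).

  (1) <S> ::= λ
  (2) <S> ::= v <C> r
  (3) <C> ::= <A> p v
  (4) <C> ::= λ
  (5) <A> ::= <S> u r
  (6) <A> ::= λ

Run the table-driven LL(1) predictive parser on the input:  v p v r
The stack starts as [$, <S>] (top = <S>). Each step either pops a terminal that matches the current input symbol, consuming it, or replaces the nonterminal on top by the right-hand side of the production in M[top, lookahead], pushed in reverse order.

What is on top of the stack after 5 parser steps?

v

     Stack        Input      Action
  1  $ <S>        v p v r $  expand <S> ::= v <C> r
  2  $ r <C> v    v p v r $  match v
  3  $ r <C>      p v r $    expand <C> ::= <A> p v
  4  $ r v p <A>  p v r $    expand <A> ::= λ
  5  $ r v p      p v r $    match p
Stack after step 5: $ r v (top = v).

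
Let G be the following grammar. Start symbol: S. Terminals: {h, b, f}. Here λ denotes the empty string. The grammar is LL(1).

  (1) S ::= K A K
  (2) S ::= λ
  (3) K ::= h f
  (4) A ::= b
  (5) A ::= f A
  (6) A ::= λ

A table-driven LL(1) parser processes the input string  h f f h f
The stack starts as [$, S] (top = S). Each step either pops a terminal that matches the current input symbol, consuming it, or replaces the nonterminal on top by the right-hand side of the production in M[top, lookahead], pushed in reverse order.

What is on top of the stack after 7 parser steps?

K

step 1: stack=$ S  input=h f f h f $  — expand S ::= K A K
step 2: stack=$ K A K  input=h f f h f $  — expand K ::= h f
step 3: stack=$ K A f h  input=h f f h f $  — match h
step 4: stack=$ K A f  input=f f h f $  — match f
step 5: stack=$ K A  input=f h f $  — expand A ::= f A
step 6: stack=$ K A f  input=f h f $  — match f
step 7: stack=$ K A  input=h f $  — expand A ::= λ
Stack after step 7: $ K (top = K).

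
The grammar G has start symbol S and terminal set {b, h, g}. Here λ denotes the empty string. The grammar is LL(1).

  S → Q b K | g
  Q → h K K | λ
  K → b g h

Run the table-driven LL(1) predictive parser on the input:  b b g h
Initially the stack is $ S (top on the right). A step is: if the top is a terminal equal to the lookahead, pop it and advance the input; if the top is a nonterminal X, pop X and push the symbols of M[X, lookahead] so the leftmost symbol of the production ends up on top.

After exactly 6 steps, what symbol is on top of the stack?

h

step 1: stack=$ S  input=b b g h $  — expand S → Q b K
step 2: stack=$ K b Q  input=b b g h $  — expand Q → λ
step 3: stack=$ K b  input=b b g h $  — match b
step 4: stack=$ K  input=b g h $  — expand K → b g h
step 5: stack=$ h g b  input=b g h $  — match b
step 6: stack=$ h g  input=g h $  — match g
Stack after step 6: $ h (top = h).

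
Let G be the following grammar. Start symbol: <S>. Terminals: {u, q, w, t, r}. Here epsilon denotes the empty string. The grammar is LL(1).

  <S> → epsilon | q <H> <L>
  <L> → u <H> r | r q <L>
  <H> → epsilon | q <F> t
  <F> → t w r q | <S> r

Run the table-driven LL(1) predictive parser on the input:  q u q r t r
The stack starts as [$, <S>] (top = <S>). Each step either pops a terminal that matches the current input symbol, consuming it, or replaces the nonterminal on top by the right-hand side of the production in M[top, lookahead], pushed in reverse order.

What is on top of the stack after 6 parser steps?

step 1: stack=$ <S>  input=q u q r t r $  — expand <S> → q <H> <L>
step 2: stack=$ <L> <H> q  input=q u q r t r $  — match q
step 3: stack=$ <L> <H>  input=u q r t r $  — expand <H> → epsilon
step 4: stack=$ <L>  input=u q r t r $  — expand <L> → u <H> r
step 5: stack=$ r <H> u  input=u q r t r $  — match u
step 6: stack=$ r <H>  input=q r t r $  — expand <H> → q <F> t
Stack after step 6: $ r t <F> q (top = q).

q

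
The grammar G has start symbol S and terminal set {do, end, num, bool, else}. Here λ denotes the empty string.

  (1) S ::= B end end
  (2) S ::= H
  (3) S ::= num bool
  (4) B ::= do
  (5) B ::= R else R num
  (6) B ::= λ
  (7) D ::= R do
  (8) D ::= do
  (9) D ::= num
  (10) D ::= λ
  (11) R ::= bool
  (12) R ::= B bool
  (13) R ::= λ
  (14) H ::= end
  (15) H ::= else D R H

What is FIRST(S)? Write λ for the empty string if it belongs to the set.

{bool, do, else, end, num}

FIRST(H) = {else, end}
FIRST(S) = {bool, do, else, end, num}  (via B end end, H)
FIRST(B) = {λ, bool, do, else}  (via R else R num)
FIRST(R) = {λ, bool, do, else}  (via B bool)
FIRST(D) = {λ, bool, do, else, num}  (via R do)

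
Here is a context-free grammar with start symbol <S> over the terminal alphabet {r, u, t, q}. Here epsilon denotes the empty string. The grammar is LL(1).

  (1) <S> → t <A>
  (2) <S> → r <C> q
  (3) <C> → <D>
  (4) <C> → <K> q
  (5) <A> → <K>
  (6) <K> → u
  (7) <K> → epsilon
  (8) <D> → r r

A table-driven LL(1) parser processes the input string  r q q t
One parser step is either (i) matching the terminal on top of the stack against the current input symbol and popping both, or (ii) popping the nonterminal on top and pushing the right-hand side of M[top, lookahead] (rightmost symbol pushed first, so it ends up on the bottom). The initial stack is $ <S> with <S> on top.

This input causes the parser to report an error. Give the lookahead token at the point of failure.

step 1: stack=$ <S>  input=r q q t $  — expand <S> → r <C> q
step 2: stack=$ q <C> r  input=r q q t $  — match r
step 3: stack=$ q <C>  input=q q t $  — expand <C> → <K> q
step 4: stack=$ q q <K>  input=q q t $  — expand <K> → epsilon
step 5: stack=$ q q  input=q q t $  — match q
step 6: stack=$ q  input=q t $  — match q
step 7: stack=$  input=t $  — error: stack empty but input remains

t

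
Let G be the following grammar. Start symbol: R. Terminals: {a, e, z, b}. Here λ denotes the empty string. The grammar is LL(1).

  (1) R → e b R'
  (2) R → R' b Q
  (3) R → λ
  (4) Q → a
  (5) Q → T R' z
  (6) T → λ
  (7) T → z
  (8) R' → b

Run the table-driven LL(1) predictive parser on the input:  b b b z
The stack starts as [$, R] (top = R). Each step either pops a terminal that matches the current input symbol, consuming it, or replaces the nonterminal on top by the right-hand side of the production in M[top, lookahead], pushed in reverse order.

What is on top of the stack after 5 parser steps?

step 1: stack=$ R  input=b b b z $  — expand R → R' b Q
step 2: stack=$ Q b R'  input=b b b z $  — expand R' → b
step 3: stack=$ Q b b  input=b b b z $  — match b
step 4: stack=$ Q b  input=b b z $  — match b
step 5: stack=$ Q  input=b z $  — expand Q → T R' z
Stack after step 5: $ z R' T (top = T).

T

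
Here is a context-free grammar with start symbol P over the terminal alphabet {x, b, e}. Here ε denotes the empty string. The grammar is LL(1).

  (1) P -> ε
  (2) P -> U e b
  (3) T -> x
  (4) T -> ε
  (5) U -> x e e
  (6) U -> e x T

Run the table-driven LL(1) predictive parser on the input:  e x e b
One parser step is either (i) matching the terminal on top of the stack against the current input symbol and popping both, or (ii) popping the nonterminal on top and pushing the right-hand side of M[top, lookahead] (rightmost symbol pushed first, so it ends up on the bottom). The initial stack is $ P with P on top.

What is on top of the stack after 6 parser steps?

step 1: stack=$ P  input=e x e b $  — expand P -> U e b
step 2: stack=$ b e U  input=e x e b $  — expand U -> e x T
step 3: stack=$ b e T x e  input=e x e b $  — match e
step 4: stack=$ b e T x  input=x e b $  — match x
step 5: stack=$ b e T  input=e b $  — expand T -> ε
step 6: stack=$ b e  input=e b $  — match e
Stack after step 6: $ b (top = b).

b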